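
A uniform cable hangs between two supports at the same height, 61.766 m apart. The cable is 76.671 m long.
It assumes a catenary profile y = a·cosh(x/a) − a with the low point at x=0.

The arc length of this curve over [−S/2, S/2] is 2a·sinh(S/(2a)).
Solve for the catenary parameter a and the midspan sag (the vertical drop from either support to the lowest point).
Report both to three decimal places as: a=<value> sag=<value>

a=26.547 sag=20.083

seed: a₀ = √(S³/(24(L−S))) = √(61.766³/(24·14.905)) = 25.665670
iter 1: u=1.203280  f(a)=+1.117e+00  f'(a)=-1.339e+00  a ← 25.665670 − (+1.117e+00/-1.339e+00) = 26.500133
iter 2: u=1.165390  f(a)=+5.679e-02  f'(a)=-1.206e+00  a ← 26.500133 − (+5.679e-02/-1.206e+00) = 26.547237
iter 3: u=1.163323  f(a)=+1.642e-04  f'(a)=-1.199e+00  a ← 26.547237 − (+1.642e-04/-1.199e+00) = 26.547374
iter 4: u=1.163317  f(a)=+1.381e-09  f'(a)=-1.199e+00  a ← 26.547374 − (+1.381e-09/-1.199e+00) = 26.547374
iter 5: u=1.163317  f(a)=+0.000e+00  f'(a)=-1.199e+00  a ← 26.547374 − (+0.000e+00/-1.199e+00) = 26.547374
converged: |Δa| < 1e-12 after 5 iterations
sag = a·(cosh(S/(2a)) − 1) = 26.547374·(cosh(1.163317) − 1) = 20.082805
T_max/T_min = cosh(S/(2a)) = 1.756489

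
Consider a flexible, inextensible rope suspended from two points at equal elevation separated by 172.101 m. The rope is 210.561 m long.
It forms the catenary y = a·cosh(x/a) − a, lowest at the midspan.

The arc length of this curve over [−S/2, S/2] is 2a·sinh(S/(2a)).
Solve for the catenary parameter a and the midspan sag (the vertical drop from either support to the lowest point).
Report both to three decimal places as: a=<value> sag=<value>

a=76.686 sag=53.563

seed: a₀ = √(S³/(24(L−S))) = √(172.101³/(24·38.460)) = 74.313006
iter 1: u=1.157947  f(a)=+2.662e+00  f'(a)=-1.181e+00  a ← 74.313006 − (+2.662e+00/-1.181e+00) = 76.567891
iter 2: u=1.123846  f(a)=+1.260e-01  f'(a)=-1.071e+00  a ← 76.567891 − (+1.260e-01/-1.071e+00) = 76.685482
iter 3: u=1.122122  f(a)=+3.131e-04  f'(a)=-1.066e+00  a ← 76.685482 − (+3.131e-04/-1.066e+00) = 76.685776
iter 4: u=1.122118  f(a)=+1.945e-09  f'(a)=-1.066e+00  a ← 76.685776 − (+1.945e-09/-1.066e+00) = 76.685776
iter 5: u=1.122118  f(a)=+2.842e-14  f'(a)=-1.066e+00  a ← 76.685776 − (+2.842e-14/-1.066e+00) = 76.685776
converged: |Δa| < 1e-12 after 5 iterations
sag = a·(cosh(S/(2a)) − 1) = 76.685776·(cosh(1.122118) − 1) = 53.562801
T_max/T_min = cosh(S/(2a)) = 1.698471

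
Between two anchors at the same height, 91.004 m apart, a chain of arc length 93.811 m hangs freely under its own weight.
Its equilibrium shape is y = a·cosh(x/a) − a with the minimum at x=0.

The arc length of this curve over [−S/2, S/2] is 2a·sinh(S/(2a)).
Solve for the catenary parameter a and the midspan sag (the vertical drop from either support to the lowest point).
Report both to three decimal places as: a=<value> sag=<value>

a=106.256 sag=9.892

seed: a₀ = √(S³/(24(L−S))) = √(91.004³/(24·2.807)) = 105.770339
iter 1: u=0.430196  f(a)=+2.609e-02  f'(a)=-5.407e-02  a ← 105.770339 − (+2.609e-02/-5.407e-02) = 106.252881
iter 2: u=0.428243  f(a)=+1.796e-04  f'(a)=-5.332e-02  a ← 106.252881 − (+1.796e-04/-5.332e-02) = 106.256249
iter 3: u=0.428229  f(a)=+8.645e-09  f'(a)=-5.332e-02  a ← 106.256249 − (+8.645e-09/-5.332e-02) = 106.256249
iter 4: u=0.428229  f(a)=-2.842e-14  f'(a)=-5.332e-02  a ← 106.256249 − (-2.842e-14/-5.332e-02) = 106.256249
converged: |Δa| < 1e-12 after 4 iterations
sag = a·(cosh(S/(2a)) − 1) = 106.256249·(cosh(0.428229) − 1) = 9.892433
T_max/T_min = cosh(S/(2a)) = 1.093100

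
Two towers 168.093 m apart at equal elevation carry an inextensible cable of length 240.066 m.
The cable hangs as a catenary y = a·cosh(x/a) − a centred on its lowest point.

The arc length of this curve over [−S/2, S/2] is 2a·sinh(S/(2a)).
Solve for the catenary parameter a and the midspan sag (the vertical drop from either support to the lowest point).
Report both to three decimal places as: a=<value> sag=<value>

a=55.519 sag=76.732

seed: a₀ = √(S³/(24(L−S))) = √(168.093³/(24·71.973)) = 52.436539
iter 1: u=1.602823  f(a)=+9.831e+00  f'(a)=-3.518e+00  a ← 52.436539 − (+9.831e+00/-3.518e+00) = 55.230884
iter 2: u=1.521730  f(a)=+8.406e-01  f'(a)=-2.940e+00  a ← 55.230884 − (+8.406e-01/-2.940e+00) = 55.516769
iter 3: u=1.513894  f(a)=+7.414e-03  f'(a)=-2.889e+00  a ← 55.516769 − (+7.414e-03/-2.889e+00) = 55.519336
iter 4: u=1.513824  f(a)=+5.879e-07  f'(a)=-2.888e+00  a ← 55.519336 − (+5.879e-07/-2.888e+00) = 55.519336
iter 5: u=1.513824  f(a)=+0.000e+00  f'(a)=-2.888e+00  a ← 55.519336 − (+0.000e+00/-2.888e+00) = 55.519336
converged: |Δa| < 1e-12 after 5 iterations
sag = a·(cosh(S/(2a)) − 1) = 55.519336·(cosh(1.513824) − 1) = 76.731629
T_max/T_min = cosh(S/(2a)) = 2.382070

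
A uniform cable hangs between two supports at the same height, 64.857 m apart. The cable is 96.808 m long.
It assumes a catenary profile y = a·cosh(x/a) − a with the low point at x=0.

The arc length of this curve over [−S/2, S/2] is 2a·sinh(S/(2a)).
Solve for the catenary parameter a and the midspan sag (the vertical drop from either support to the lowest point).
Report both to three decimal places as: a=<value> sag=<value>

seed: a₀ = √(S³/(24(L−S))) = √(64.857³/(24·31.951)) = 18.861987
iter 1: u=1.719252  f(a)=+5.068e+00  f'(a)=-4.501e+00  a ← 18.861987 − (+5.068e+00/-4.501e+00) = 19.988061
iter 2: u=1.622394  f(a)=+4.894e-01  f'(a)=-3.670e+00  a ← 19.988061 − (+4.894e-01/-3.670e+00) = 20.121391
iter 3: u=1.611643  f(a)=+5.638e-03  f'(a)=-3.586e+00  a ← 20.121391 − (+5.638e-03/-3.586e+00) = 20.122963
iter 4: u=1.611517  f(a)=+7.675e-07  f'(a)=-3.585e+00  a ← 20.122963 − (+7.675e-07/-3.585e+00) = 20.122963
iter 5: u=1.611517  f(a)=+0.000e+00  f'(a)=-3.585e+00  a ← 20.122963 − (+0.000e+00/-3.585e+00) = 20.122963
converged: |Δa| < 1e-12 after 5 iterations
sag = a·(cosh(S/(2a)) − 1) = 20.122963·(cosh(1.611517) − 1) = 32.297270
T_max/T_min = cosh(S/(2a)) = 2.604996

a=20.123 sag=32.297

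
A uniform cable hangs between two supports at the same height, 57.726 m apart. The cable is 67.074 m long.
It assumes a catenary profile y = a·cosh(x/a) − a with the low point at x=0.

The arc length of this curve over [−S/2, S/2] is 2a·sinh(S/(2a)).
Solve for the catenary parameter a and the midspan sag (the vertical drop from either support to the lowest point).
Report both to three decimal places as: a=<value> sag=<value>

seed: a₀ = √(S³/(24(L−S))) = √(57.726³/(24·9.348)) = 29.281426
iter 1: u=0.985710  f(a)=+4.648e-01  f'(a)=-7.027e-01  a ← 29.281426 − (+4.648e-01/-7.027e-01) = 29.942834
iter 2: u=0.963937  f(a)=+1.621e-02  f'(a)=-6.545e-01  a ← 29.942834 − (+1.621e-02/-6.545e-01) = 29.967609
iter 3: u=0.963140  f(a)=+2.131e-05  f'(a)=-6.527e-01  a ← 29.967609 − (+2.131e-05/-6.527e-01) = 29.967641
iter 4: u=0.963139  f(a)=+3.693e-11  f'(a)=-6.527e-01  a ← 29.967641 − (+3.693e-11/-6.527e-01) = 29.967641
iter 5: u=0.963139  f(a)=+0.000e+00  f'(a)=-6.527e-01  a ← 29.967641 − (+0.000e+00/-6.527e-01) = 29.967641
converged: |Δa| < 1e-12 after 5 iterations
sag = a·(cosh(S/(2a)) − 1) = 29.967641·(cosh(0.963139) − 1) = 15.007795
T_max/T_min = cosh(S/(2a)) = 1.500800

a=29.968 sag=15.008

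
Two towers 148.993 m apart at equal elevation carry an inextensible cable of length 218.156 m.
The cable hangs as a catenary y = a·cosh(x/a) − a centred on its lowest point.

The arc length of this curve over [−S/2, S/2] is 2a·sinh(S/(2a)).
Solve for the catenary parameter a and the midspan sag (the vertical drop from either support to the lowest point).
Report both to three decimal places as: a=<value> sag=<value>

a=47.465 sag=71.493

seed: a₀ = √(S³/(24(L−S))) = √(148.993³/(24·69.163)) = 44.638158
iter 1: u=1.668897  f(a)=+1.030e+01  f'(a)=-4.052e+00  a ← 44.638158 − (+1.030e+01/-4.052e+00) = 47.178853
iter 2: u=1.579023  f(a)=+9.444e-01  f'(a)=-3.340e+00  a ← 47.178853 − (+9.444e-01/-3.340e+00) = 47.461608
iter 3: u=1.569616  f(a)=+9.719e-03  f'(a)=-3.272e+00  a ← 47.461608 − (+9.719e-03/-3.272e+00) = 47.464579
iter 4: u=1.569518  f(a)=+1.053e-06  f'(a)=-3.271e+00  a ← 47.464579 − (+1.053e-06/-3.271e+00) = 47.464579
iter 5: u=1.569518  f(a)=+0.000e+00  f'(a)=-3.271e+00  a ← 47.464579 − (+0.000e+00/-3.271e+00) = 47.464579
converged: |Δa| < 1e-12 after 5 iterations
sag = a·(cosh(S/(2a)) − 1) = 47.464579·(cosh(1.569518) − 1) = 71.492961
T_max/T_min = cosh(S/(2a)) = 2.506238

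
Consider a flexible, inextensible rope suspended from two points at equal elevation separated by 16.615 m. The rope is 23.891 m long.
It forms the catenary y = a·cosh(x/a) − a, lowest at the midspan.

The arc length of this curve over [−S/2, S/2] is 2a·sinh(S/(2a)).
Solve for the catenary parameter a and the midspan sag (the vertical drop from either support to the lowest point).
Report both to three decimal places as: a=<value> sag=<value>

a=5.433 sag=7.690

seed: a₀ = √(S³/(24(L−S))) = √(16.615³/(24·7.276)) = 5.125055
iter 1: u=1.620958  f(a)=+1.018e+00  f'(a)=-3.659e+00  a ← 5.125055 − (+1.018e+00/-3.659e+00) = 5.403256
iter 2: u=1.537499  f(a)=+8.876e-02  f'(a)=-3.046e+00  a ← 5.403256 − (+8.876e-02/-3.046e+00) = 5.432393
iter 3: u=1.529253  f(a)=+8.173e-04  f'(a)=-2.990e+00  a ← 5.432393 − (+8.173e-04/-2.990e+00) = 5.432666
iter 4: u=1.529176  f(a)=+7.071e-08  f'(a)=-2.990e+00  a ← 5.432666 − (+7.071e-08/-2.990e+00) = 5.432666
iter 5: u=1.529176  f(a)=+0.000e+00  f'(a)=-2.990e+00  a ← 5.432666 − (+0.000e+00/-2.990e+00) = 5.432666
converged: |Δa| < 1e-12 after 5 iterations
sag = a·(cosh(S/(2a)) − 1) = 5.432666·(cosh(1.529176) − 1) = 7.690170
T_max/T_min = cosh(S/(2a)) = 2.415543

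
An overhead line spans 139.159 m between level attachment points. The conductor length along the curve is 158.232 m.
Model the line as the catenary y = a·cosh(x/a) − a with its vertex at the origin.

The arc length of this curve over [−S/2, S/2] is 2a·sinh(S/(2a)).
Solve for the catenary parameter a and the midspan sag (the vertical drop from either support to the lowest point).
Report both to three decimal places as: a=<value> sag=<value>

seed: a₀ = √(S³/(24(L−S))) = √(139.159³/(24·19.073)) = 76.727637
iter 1: u=0.906838  f(a)=+7.998e-01  f'(a)=-5.393e-01  a ← 76.727637 − (+7.998e-01/-5.393e-01) = 78.210713
iter 2: u=0.889642  f(a)=+2.378e-02  f'(a)=-5.076e-01  a ← 78.210713 − (+2.378e-02/-5.076e-01) = 78.257552
iter 3: u=0.889109  f(a)=+2.244e-05  f'(a)=-5.067e-01  a ← 78.257552 − (+2.244e-05/-5.067e-01) = 78.257596
iter 4: u=0.889109  f(a)=+1.998e-11  f'(a)=-5.067e-01  a ← 78.257596 − (+1.998e-11/-5.067e-01) = 78.257596
converged: |Δa| < 1e-12 after 4 iterations
sag = a·(cosh(S/(2a)) − 1) = 78.257596·(cosh(0.889109) − 1) = 33.023996
T_max/T_min = cosh(S/(2a)) = 1.421991

a=78.258 sag=33.024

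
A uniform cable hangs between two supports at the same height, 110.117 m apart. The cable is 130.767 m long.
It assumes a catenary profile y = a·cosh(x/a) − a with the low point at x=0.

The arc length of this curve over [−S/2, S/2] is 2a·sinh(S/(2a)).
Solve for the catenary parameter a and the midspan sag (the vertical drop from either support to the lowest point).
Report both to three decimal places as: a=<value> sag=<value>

seed: a₀ = √(S³/(24(L−S))) = √(110.117³/(24·20.650)) = 51.905802
iter 1: u=1.060739  f(a)=+1.193e+00  f'(a)=-8.889e-01  a ← 51.905802 − (+1.193e+00/-8.889e-01) = 53.248345
iter 2: u=1.033995  f(a)=+4.787e-02  f'(a)=-8.189e-01  a ← 53.248345 − (+4.787e-02/-8.189e-01) = 53.306801
iter 3: u=1.032861  f(a)=+8.414e-05  f'(a)=-8.160e-01  a ← 53.306801 − (+8.414e-05/-8.160e-01) = 53.306904
iter 4: u=1.032859  f(a)=+2.610e-10  f'(a)=-8.160e-01  a ← 53.306904 − (+2.610e-10/-8.160e-01) = 53.306904
iter 5: u=1.032859  f(a)=+0.000e+00  f'(a)=-8.160e-01  a ← 53.306904 − (+0.000e+00/-8.160e-01) = 53.306904
converged: |Δa| < 1e-12 after 5 iterations
sag = a·(cosh(S/(2a)) − 1) = 53.306904·(cosh(1.032859) − 1) = 31.053206
T_max/T_min = cosh(S/(2a)) = 1.582536

a=53.307 sag=31.053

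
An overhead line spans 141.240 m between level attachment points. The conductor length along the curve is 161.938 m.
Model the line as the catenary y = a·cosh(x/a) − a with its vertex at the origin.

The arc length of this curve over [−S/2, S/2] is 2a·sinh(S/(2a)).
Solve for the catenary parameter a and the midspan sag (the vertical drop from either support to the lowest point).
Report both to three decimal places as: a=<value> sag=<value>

seed: a₀ = √(S³/(24(L−S))) = √(141.240³/(24·20.698)) = 75.312446
iter 1: u=0.937694  f(a)=+9.292e-01  f'(a)=-5.995e-01  a ← 75.312446 − (+9.292e-01/-5.995e-01) = 76.862396
iter 2: u=0.918785  f(a)=+2.946e-02  f'(a)=-5.621e-01  a ← 76.862396 − (+2.946e-02/-5.621e-01) = 76.914812
iter 3: u=0.918159  f(a)=+3.176e-05  f'(a)=-5.608e-01  a ← 76.914812 − (+3.176e-05/-5.608e-01) = 76.914869
iter 4: u=0.918158  f(a)=+3.701e-11  f'(a)=-5.608e-01  a ← 76.914869 − (+3.701e-11/-5.608e-01) = 76.914869
converged: |Δa| < 1e-12 after 4 iterations
sag = a·(cosh(S/(2a)) − 1) = 76.914869·(cosh(0.918158) − 1) = 34.762685
T_max/T_min = cosh(S/(2a)) = 1.451963

a=76.915 sag=34.763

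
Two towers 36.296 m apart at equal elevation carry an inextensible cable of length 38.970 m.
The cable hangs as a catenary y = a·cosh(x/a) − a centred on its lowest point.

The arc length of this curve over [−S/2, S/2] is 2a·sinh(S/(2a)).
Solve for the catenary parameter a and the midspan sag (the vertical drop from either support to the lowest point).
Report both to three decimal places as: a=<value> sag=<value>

a=27.593 sag=6.186

seed: a₀ = √(S³/(24(L−S))) = √(36.296³/(24·2.674)) = 27.296177
iter 1: u=0.664855  f(a)=+5.973e-02  f'(a)=-2.047e-01  a ← 27.296177 − (+5.973e-02/-2.047e-01) = 27.587915
iter 2: u=0.657824  f(a)=+9.710e-04  f'(a)=-1.981e-01  a ← 27.587915 − (+9.710e-04/-1.981e-01) = 27.592816
iter 3: u=0.657707  f(a)=+2.661e-07  f'(a)=-1.980e-01  a ← 27.592816 − (+2.661e-07/-1.980e-01) = 27.592818
iter 4: u=0.657707  f(a)=+1.421e-14  f'(a)=-1.980e-01  a ← 27.592818 − (+1.421e-14/-1.980e-01) = 27.592818
converged: |Δa| < 1e-12 after 4 iterations
sag = a·(cosh(S/(2a)) − 1) = 27.592818·(cosh(0.657707) − 1) = 6.186300
T_max/T_min = cosh(S/(2a)) = 1.224200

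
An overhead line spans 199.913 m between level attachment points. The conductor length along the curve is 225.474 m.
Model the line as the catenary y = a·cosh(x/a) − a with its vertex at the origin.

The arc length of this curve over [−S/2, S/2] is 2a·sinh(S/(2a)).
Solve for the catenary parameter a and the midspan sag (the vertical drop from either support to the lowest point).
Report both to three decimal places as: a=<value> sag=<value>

a=116.248 sag=45.688

seed: a₀ = √(S³/(24(L−S))) = √(199.913³/(24·25.561)) = 114.121380
iter 1: u=0.875879  f(a)=+9.986e-01  f'(a)=-4.833e-01  a ← 114.121380 − (+9.986e-01/-4.833e-01) = 116.187613
iter 2: u=0.860303  f(a)=+2.777e-02  f'(a)=-4.567e-01  a ← 116.187613 − (+2.777e-02/-4.567e-01) = 116.248403
iter 3: u=0.859853  f(a)=+2.283e-05  f'(a)=-4.560e-01  a ← 116.248403 − (+2.283e-05/-4.560e-01) = 116.248453
iter 4: u=0.859852  f(a)=+1.546e-11  f'(a)=-4.560e-01  a ← 116.248453 − (+1.546e-11/-4.560e-01) = 116.248453
converged: |Δa| < 1e-12 after 4 iterations
sag = a·(cosh(S/(2a)) − 1) = 116.248453·(cosh(0.859852) − 1) = 45.687751
T_max/T_min = cosh(S/(2a)) = 1.393018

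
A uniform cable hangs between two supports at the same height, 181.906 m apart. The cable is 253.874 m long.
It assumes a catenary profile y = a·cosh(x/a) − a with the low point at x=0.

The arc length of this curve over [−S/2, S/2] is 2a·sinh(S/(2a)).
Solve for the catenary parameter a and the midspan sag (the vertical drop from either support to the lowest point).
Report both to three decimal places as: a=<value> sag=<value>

a=62.259 sag=79.124

seed: a₀ = √(S³/(24(L−S))) = √(181.906³/(24·71.968)) = 59.033047
iter 1: u=1.540713  f(a)=+9.041e+00  f'(a)=-3.068e+00  a ← 59.033047 − (+9.041e+00/-3.068e+00) = 61.979604
iter 2: u=1.467467  f(a)=+7.210e-01  f'(a)=-2.597e+00  a ← 61.979604 − (+7.210e-01/-2.597e+00) = 62.257255
iter 3: u=1.460922  f(a)=+5.463e-03  f'(a)=-2.558e+00  a ← 62.257255 − (+5.463e-03/-2.558e+00) = 62.259391
iter 4: u=1.460872  f(a)=+3.190e-07  f'(a)=-2.557e+00  a ← 62.259391 − (+3.190e-07/-2.557e+00) = 62.259391
iter 5: u=1.460872  f(a)=+0.000e+00  f'(a)=-2.557e+00  a ← 62.259391 − (+0.000e+00/-2.557e+00) = 62.259391
converged: |Δa| < 1e-12 after 5 iterations
sag = a·(cosh(S/(2a)) − 1) = 62.259391·(cosh(1.460872) − 1) = 79.123896
T_max/T_min = cosh(S/(2a)) = 2.270875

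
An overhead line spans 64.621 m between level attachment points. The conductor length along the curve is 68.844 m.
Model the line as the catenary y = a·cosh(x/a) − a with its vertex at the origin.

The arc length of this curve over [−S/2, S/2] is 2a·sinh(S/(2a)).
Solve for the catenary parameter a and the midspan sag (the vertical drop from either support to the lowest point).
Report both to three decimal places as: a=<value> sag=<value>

seed: a₀ = √(S³/(24(L−S))) = √(64.621³/(24·4.223)) = 51.599364
iter 1: u=0.626180  f(a)=+8.357e-02  f'(a)=-1.702e-01  a ← 51.599364 − (+8.357e-02/-1.702e-01) = 52.090392
iter 2: u=0.620278  f(a)=+1.208e-03  f'(a)=-1.653e-01  a ← 52.090392 − (+1.208e-03/-1.653e-01) = 52.097699
iter 3: u=0.620191  f(a)=+2.606e-07  f'(a)=-1.652e-01  a ← 52.097699 − (+2.606e-07/-1.652e-01) = 52.097701
iter 4: u=0.620191  f(a)=+1.421e-14  f'(a)=-1.652e-01  a ← 52.097701 − (+1.421e-14/-1.652e-01) = 52.097701
converged: |Δa| < 1e-12 after 4 iterations
sag = a·(cosh(S/(2a)) − 1) = 52.097701·(cosh(0.620191) − 1) = 10.344629
T_max/T_min = cosh(S/(2a)) = 1.198562

a=52.098 sag=10.345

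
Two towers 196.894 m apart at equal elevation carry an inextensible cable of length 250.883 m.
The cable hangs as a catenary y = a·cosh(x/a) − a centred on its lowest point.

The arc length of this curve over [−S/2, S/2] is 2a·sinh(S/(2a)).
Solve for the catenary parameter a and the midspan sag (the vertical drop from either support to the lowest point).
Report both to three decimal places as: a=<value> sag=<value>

a=79.728 sag=68.906

seed: a₀ = √(S³/(24(L−S))) = √(196.894³/(24·53.989)) = 76.752134
iter 1: u=1.282661  f(a)=+4.619e+00  f'(a)=-1.652e+00  a ← 76.752134 − (+4.619e+00/-1.652e+00) = 79.547718
iter 2: u=1.237584  f(a)=+2.644e-01  f'(a)=-1.468e+00  a ← 79.547718 − (+2.644e-01/-1.468e+00) = 79.727792
iter 3: u=1.234789  f(a)=+9.823e-04  f'(a)=-1.457e+00  a ← 79.727792 − (+9.823e-04/-1.457e+00) = 79.728466
iter 4: u=1.234779  f(a)=+1.367e-08  f'(a)=-1.457e+00  a ← 79.728466 − (+1.367e-08/-1.457e+00) = 79.728466
iter 5: u=1.234779  f(a)=+5.684e-14  f'(a)=-1.457e+00  a ← 79.728466 − (+5.684e-14/-1.457e+00) = 79.728466
converged: |Δa| < 1e-12 after 5 iterations
sag = a·(cosh(S/(2a)) − 1) = 79.728466·(cosh(1.234779) − 1) = 68.905979
T_max/T_min = cosh(S/(2a)) = 1.864258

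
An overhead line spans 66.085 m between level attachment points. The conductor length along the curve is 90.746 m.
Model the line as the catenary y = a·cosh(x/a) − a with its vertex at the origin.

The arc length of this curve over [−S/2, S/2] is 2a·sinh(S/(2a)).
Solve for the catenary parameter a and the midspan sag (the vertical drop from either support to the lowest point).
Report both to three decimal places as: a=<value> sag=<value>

seed: a₀ = √(S³/(24(L−S))) = √(66.085³/(24·24.661)) = 22.082253
iter 1: u=1.496337  f(a)=+2.913e+00  f'(a)=-2.775e+00  a ← 22.082253 − (+2.913e+00/-2.775e+00) = 23.131736
iter 2: u=1.428449  f(a)=+2.205e-01  f'(a)=-2.370e+00  a ← 23.131736 − (+2.205e-01/-2.370e+00) = 23.224795
iter 3: u=1.422725  f(a)=+1.493e-03  f'(a)=-2.338e+00  a ← 23.224795 − (+1.493e-03/-2.338e+00) = 23.225434
iter 4: u=1.422686  f(a)=+6.944e-08  f'(a)=-2.337e+00  a ← 23.225434 − (+6.944e-08/-2.337e+00) = 23.225434
iter 5: u=1.422686  f(a)=-1.421e-14  f'(a)=-2.337e+00  a ← 23.225434 − (-1.421e-14/-2.337e+00) = 23.225434
converged: |Δa| < 1e-12 after 5 iterations
sag = a·(cosh(S/(2a)) − 1) = 23.225434·(cosh(1.422686) − 1) = 27.746420
T_max/T_min = cosh(S/(2a)) = 2.194657

a=23.225 sag=27.746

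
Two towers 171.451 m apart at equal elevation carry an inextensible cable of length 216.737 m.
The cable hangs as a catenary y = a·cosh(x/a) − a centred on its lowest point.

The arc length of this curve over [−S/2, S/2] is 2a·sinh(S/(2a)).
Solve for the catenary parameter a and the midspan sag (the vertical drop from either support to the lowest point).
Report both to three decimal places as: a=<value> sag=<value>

a=70.645 sag=58.717

seed: a₀ = √(S³/(24(L−S))) = √(171.451³/(24·45.286)) = 68.096130
iter 1: u=1.258889  f(a)=+3.727e+00  f'(a)=-1.553e+00  a ← 68.096130 − (+3.727e+00/-1.553e+00) = 70.495725
iter 2: u=1.216038  f(a)=+2.061e-01  f'(a)=-1.386e+00  a ← 70.495725 − (+2.061e-01/-1.386e+00) = 70.644426
iter 3: u=1.213479  f(a)=+7.115e-04  f'(a)=-1.376e+00  a ← 70.644426 − (+7.115e-04/-1.376e+00) = 70.644943
iter 4: u=1.213470  f(a)=+8.546e-09  f'(a)=-1.376e+00  a ← 70.644943 − (+8.546e-09/-1.376e+00) = 70.644943
iter 5: u=1.213470  f(a)=+2.842e-14  f'(a)=-1.376e+00  a ← 70.644943 − (+2.842e-14/-1.376e+00) = 70.644943
converged: |Δa| < 1e-12 after 5 iterations
sag = a·(cosh(S/(2a)) − 1) = 70.644943·(cosh(1.213470) − 1) = 58.716720
T_max/T_min = cosh(S/(2a)) = 1.831152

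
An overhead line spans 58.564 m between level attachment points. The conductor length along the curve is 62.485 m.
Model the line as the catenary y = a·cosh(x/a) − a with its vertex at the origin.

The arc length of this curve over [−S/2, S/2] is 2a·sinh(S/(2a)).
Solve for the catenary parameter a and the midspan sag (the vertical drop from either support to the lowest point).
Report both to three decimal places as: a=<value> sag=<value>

a=46.657 sag=9.494

seed: a₀ = √(S³/(24(L−S))) = √(58.564³/(24·3.921)) = 46.200009
iter 1: u=0.633809  f(a)=+7.951e-02  f'(a)=-1.767e-01  a ← 46.200009 − (+7.951e-02/-1.767e-01) = 46.650109
iter 2: u=0.627694  f(a)=+1.177e-03  f'(a)=-1.715e-01  a ← 46.650109 − (+1.177e-03/-1.715e-01) = 46.656973
iter 3: u=0.627602  f(a)=+2.665e-07  f'(a)=-1.714e-01  a ← 46.656973 − (+2.665e-07/-1.714e-01) = 46.656975
iter 4: u=0.627602  f(a)=+2.132e-14  f'(a)=-1.714e-01  a ← 46.656975 − (+2.132e-14/-1.714e-01) = 46.656975
converged: |Δa| < 1e-12 after 4 iterations
sag = a·(cosh(S/(2a)) − 1) = 46.656975·(cosh(0.627602) − 1) = 9.494313
T_max/T_min = cosh(S/(2a)) = 1.203492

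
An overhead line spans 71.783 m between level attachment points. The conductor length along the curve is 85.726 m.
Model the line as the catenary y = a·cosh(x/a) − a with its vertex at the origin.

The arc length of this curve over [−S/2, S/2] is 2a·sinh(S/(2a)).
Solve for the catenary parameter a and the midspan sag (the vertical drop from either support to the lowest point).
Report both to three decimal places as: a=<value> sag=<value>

a=34.175 sag=20.644

seed: a₀ = √(S³/(24(L−S))) = √(71.783³/(24·13.943)) = 33.246710
iter 1: u=1.079550  f(a)=+8.354e-01  f'(a)=-9.407e-01  a ← 33.246710 − (+8.354e-01/-9.407e-01) = 34.134793
iter 2: u=1.051464  f(a)=+3.464e-02  f'(a)=-8.641e-01  a ← 34.134793 − (+3.464e-02/-8.641e-01) = 34.174884
iter 3: u=1.050230  f(a)=+6.528e-05  f'(a)=-8.609e-01  a ← 34.174884 − (+6.528e-05/-8.609e-01) = 34.174960
iter 4: u=1.050228  f(a)=+2.328e-10  f'(a)=-8.609e-01  a ← 34.174960 − (+2.328e-10/-8.609e-01) = 34.174960
iter 5: u=1.050228  f(a)=+2.842e-14  f'(a)=-8.609e-01  a ← 34.174960 − (+2.842e-14/-8.609e-01) = 34.174960
converged: |Δa| < 1e-12 after 5 iterations
sag = a·(cosh(S/(2a)) − 1) = 34.174960·(cosh(1.050228) − 1) = 20.644422
T_max/T_min = cosh(S/(2a)) = 1.604080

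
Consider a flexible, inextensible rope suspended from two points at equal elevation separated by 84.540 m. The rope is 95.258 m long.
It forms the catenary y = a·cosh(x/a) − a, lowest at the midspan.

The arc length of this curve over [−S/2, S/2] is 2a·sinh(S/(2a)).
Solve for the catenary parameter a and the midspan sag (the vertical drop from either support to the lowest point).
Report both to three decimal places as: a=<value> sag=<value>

a=49.361 sag=19.232

seed: a₀ = √(S³/(24(L−S))) = √(84.540³/(24·10.718)) = 48.465296
iter 1: u=0.872170  f(a)=+4.151e-01  f'(a)=-4.769e-01  a ← 48.465296 − (+4.151e-01/-4.769e-01) = 49.335791
iter 2: u=0.856782  f(a)=+1.145e-02  f'(a)=-4.509e-01  a ← 49.335791 − (+1.145e-02/-4.509e-01) = 49.361180
iter 3: u=0.856341  f(a)=+9.254e-06  f'(a)=-4.502e-01  a ← 49.361180 − (+9.254e-06/-4.502e-01) = 49.361201
iter 4: u=0.856341  f(a)=+6.068e-12  f'(a)=-4.502e-01  a ← 49.361201 − (+6.068e-12/-4.502e-01) = 49.361201
converged: |Δa| < 1e-12 after 4 iterations
sag = a·(cosh(S/(2a)) − 1) = 49.361201·(cosh(0.856341) − 1) = 19.232165
T_max/T_min = cosh(S/(2a)) = 1.389621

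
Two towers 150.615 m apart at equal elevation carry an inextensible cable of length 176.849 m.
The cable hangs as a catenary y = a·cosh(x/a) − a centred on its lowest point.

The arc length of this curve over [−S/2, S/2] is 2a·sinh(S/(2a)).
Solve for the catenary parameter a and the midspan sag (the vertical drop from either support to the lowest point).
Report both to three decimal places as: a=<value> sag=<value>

a=75.518 sag=40.766

seed: a₀ = √(S³/(24(L−S))) = √(150.615³/(24·26.234)) = 73.665554
iter 1: u=1.022289  f(a)=+1.405e+00  f'(a)=-7.895e-01  a ← 73.665554 − (+1.405e+00/-7.895e-01) = 75.445681
iter 2: u=0.998168  f(a)=+5.256e-02  f'(a)=-7.315e-01  a ← 75.445681 − (+5.256e-02/-7.315e-01) = 75.517533
iter 3: u=0.997219  f(a)=+7.982e-05  f'(a)=-7.292e-01  a ← 75.517533 − (+7.982e-05/-7.292e-01) = 75.517642
iter 4: u=0.997217  f(a)=+1.847e-10  f'(a)=-7.292e-01  a ← 75.517642 − (+1.847e-10/-7.292e-01) = 75.517642
iter 5: u=0.997217  f(a)=+2.842e-14  f'(a)=-7.292e-01  a ← 75.517642 − (+2.842e-14/-7.292e-01) = 75.517642
converged: |Δa| < 1e-12 after 5 iterations
sag = a·(cosh(S/(2a)) − 1) = 75.517642·(cosh(0.997217) − 1) = 40.765660
T_max/T_min = cosh(S/(2a)) = 1.539816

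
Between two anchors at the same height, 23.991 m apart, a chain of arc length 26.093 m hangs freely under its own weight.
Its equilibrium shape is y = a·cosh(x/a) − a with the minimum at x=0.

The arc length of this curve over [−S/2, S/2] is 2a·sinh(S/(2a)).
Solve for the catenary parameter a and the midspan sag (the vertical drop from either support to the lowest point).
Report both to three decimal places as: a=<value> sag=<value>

a=16.758 sag=4.480

seed: a₀ = √(S³/(24(L−S))) = √(23.991³/(24·2.102)) = 16.544382
iter 1: u=0.725050  f(a)=+5.595e-02  f'(a)=-2.677e-01  a ← 16.544382 − (+5.595e-02/-2.677e-01) = 16.753363
iter 2: u=0.716006  f(a)=+1.078e-03  f'(a)=-2.575e-01  a ← 16.753363 − (+1.078e-03/-2.575e-01) = 16.757548
iter 3: u=0.715827  f(a)=+4.173e-07  f'(a)=-2.573e-01  a ← 16.757548 − (+4.173e-07/-2.573e-01) = 16.757550
iter 4: u=0.715827  f(a)=+6.040e-14  f'(a)=-2.573e-01  a ← 16.757550 − (+6.040e-14/-2.573e-01) = 16.757550
converged: |Δa| < 1e-12 after 4 iterations
sag = a·(cosh(S/(2a)) − 1) = 16.757550·(cosh(0.715827) − 1) = 4.479838
T_max/T_min = cosh(S/(2a)) = 1.267333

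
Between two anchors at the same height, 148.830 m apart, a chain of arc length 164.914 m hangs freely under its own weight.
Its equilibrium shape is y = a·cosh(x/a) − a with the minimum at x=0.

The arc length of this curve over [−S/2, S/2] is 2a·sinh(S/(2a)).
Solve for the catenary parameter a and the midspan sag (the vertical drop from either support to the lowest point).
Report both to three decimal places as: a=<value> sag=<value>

a=93.875 sag=31.072

seed: a₀ = √(S³/(24(L−S))) = √(148.830³/(24·16.084)) = 92.413000
iter 1: u=0.805244  f(a)=+5.296e-01  f'(a)=-3.712e-01  a ← 92.413000 − (+5.296e-01/-3.712e-01) = 93.839714
iter 2: u=0.793001  f(a)=+1.251e-02  f'(a)=-3.538e-01  a ← 93.839714 − (+1.251e-02/-3.538e-01) = 93.875079
iter 3: u=0.792702  f(a)=+7.361e-06  f'(a)=-3.534e-01  a ← 93.875079 − (+7.361e-06/-3.534e-01) = 93.875099
iter 4: u=0.792702  f(a)=+2.558e-12  f'(a)=-3.534e-01  a ← 93.875099 − (+2.558e-12/-3.534e-01) = 93.875099
converged: |Δa| < 1e-12 after 4 iterations
sag = a·(cosh(S/(2a)) − 1) = 93.875099·(cosh(0.792702) − 1) = 31.071654
T_max/T_min = cosh(S/(2a)) = 1.330989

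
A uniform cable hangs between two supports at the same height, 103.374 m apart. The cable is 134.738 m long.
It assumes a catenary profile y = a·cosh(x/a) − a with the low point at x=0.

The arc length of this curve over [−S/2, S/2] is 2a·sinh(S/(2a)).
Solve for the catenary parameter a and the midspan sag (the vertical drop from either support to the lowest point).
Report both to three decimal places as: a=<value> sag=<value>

a=39.943 sag=38.377

seed: a₀ = √(S³/(24(L−S))) = √(103.374³/(24·31.364)) = 38.308543
iter 1: u=1.349229  f(a)=+2.982e+00  f'(a)=-1.956e+00  a ← 38.308543 − (+2.982e+00/-1.956e+00) = 39.833263
iter 2: u=1.297584  f(a)=+1.873e-01  f'(a)=-1.717e+00  a ← 39.833263 − (+1.873e-01/-1.717e+00) = 39.942324
iter 3: u=1.294041  f(a)=+8.480e-04  f'(a)=-1.701e+00  a ← 39.942324 − (+8.480e-04/-1.701e+00) = 39.942822
iter 4: u=1.294025  f(a)=+1.756e-08  f'(a)=-1.701e+00  a ← 39.942822 − (+1.756e-08/-1.701e+00) = 39.942822
iter 5: u=1.294025  f(a)=+0.000e+00  f'(a)=-1.701e+00  a ← 39.942822 − (+0.000e+00/-1.701e+00) = 39.942822
converged: |Δa| < 1e-12 after 5 iterations
sag = a·(cosh(S/(2a)) − 1) = 39.942822·(cosh(1.294025) − 1) = 38.377106
T_max/T_min = cosh(S/(2a)) = 1.960801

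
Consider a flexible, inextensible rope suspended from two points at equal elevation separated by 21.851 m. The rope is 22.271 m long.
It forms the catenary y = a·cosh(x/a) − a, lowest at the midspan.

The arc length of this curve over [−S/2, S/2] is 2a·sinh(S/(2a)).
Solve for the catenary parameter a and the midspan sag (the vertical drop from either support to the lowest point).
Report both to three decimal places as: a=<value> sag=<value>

seed: a₀ = √(S³/(24(L−S))) = √(21.851³/(24·0.420)) = 32.171900
iter 1: u=0.339598  f(a)=+2.429e-03  f'(a)=-2.641e-02  a ← 32.171900 − (+2.429e-03/-2.641e-02) = 32.263847
iter 2: u=0.338630  f(a)=+1.045e-05  f'(a)=-2.619e-02  a ← 32.263847 − (+1.045e-05/-2.619e-02) = 32.264246
iter 3: u=0.338626  f(a)=+1.954e-10  f'(a)=-2.618e-02  a ← 32.264246 − (+1.954e-10/-2.618e-02) = 32.264246
iter 4: u=0.338626  f(a)=+3.553e-15  f'(a)=-2.618e-02  a ← 32.264246 − (+3.553e-15/-2.618e-02) = 32.264246
converged: |Δa| < 1e-12 after 4 iterations
sag = a·(cosh(S/(2a)) − 1) = 32.264246·(cosh(0.338626) − 1) = 1.867571
T_max/T_min = cosh(S/(2a)) = 1.057884

a=32.264 sag=1.868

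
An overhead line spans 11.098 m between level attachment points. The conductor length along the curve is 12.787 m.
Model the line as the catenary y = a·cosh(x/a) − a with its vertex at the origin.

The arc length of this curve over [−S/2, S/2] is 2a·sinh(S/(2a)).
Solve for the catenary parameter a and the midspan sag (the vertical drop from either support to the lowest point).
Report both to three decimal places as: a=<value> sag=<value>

seed: a₀ = √(S³/(24(L−S))) = √(11.098³/(24·1.689)) = 5.806931
iter 1: u=0.955582  f(a)=+7.881e-02  f'(a)=-6.366e-01  a ← 5.806931 − (+7.881e-02/-6.366e-01) = 5.930733
iter 2: u=0.935635  f(a)=+2.591e-03  f'(a)=-5.954e-01  a ← 5.930733 − (+2.591e-03/-5.954e-01) = 5.935085
iter 3: u=0.934949  f(a)=+3.011e-06  f'(a)=-5.940e-01  a ← 5.935085 − (+3.011e-06/-5.940e-01) = 5.935090
iter 4: u=0.934948  f(a)=+4.079e-12  f'(a)=-5.940e-01  a ← 5.935090 − (+4.079e-12/-5.940e-01) = 5.935090
iter 5: u=0.934948  f(a)=+0.000e+00  f'(a)=-5.940e-01  a ← 5.935090 − (+0.000e+00/-5.940e-01) = 5.935090
converged: |Δa| < 1e-12 after 5 iterations
sag = a·(cosh(S/(2a)) − 1) = 5.935090·(cosh(0.934948) − 1) = 2.788564
T_max/T_min = cosh(S/(2a)) = 1.469844

a=5.935 sag=2.789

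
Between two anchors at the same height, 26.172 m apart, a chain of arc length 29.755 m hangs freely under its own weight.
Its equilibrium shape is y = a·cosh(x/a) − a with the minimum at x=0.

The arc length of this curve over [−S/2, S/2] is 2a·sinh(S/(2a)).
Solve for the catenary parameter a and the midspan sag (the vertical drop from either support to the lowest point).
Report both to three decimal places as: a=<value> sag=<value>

seed: a₀ = √(S³/(24(L−S))) = √(26.172³/(24·3.583)) = 14.438642
iter 1: u=0.906318  f(a)=+1.501e-01  f'(a)=-5.383e-01  a ← 14.438642 − (+1.501e-01/-5.383e-01) = 14.717427
iter 2: u=0.889150  f(a)=+4.457e-03  f'(a)=-5.067e-01  a ← 14.717427 − (+4.457e-03/-5.067e-01) = 14.726222
iter 3: u=0.888619  f(a)=+4.197e-06  f'(a)=-5.058e-01  a ← 14.726222 − (+4.197e-06/-5.058e-01) = 14.726230
iter 4: u=0.888618  f(a)=+3.741e-12  f'(a)=-5.058e-01  a ← 14.726230 − (+3.741e-12/-5.058e-01) = 14.726230
converged: |Δa| < 1e-12 after 4 iterations
sag = a·(cosh(S/(2a)) − 1) = 14.726230·(cosh(0.888618) − 1) = 6.207041
T_max/T_min = cosh(S/(2a)) = 1.421496

a=14.726 sag=6.207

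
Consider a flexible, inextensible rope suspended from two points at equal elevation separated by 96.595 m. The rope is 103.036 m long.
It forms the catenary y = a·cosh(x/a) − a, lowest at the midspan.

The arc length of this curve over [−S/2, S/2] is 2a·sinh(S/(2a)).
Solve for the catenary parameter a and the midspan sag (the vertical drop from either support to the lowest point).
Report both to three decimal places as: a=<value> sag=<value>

seed: a₀ = √(S³/(24(L−S))) = √(96.595³/(24·6.441)) = 76.357148
iter 1: u=0.632521  f(a)=+1.301e-01  f'(a)=-1.756e-01  a ← 76.357148 − (+1.301e-01/-1.756e-01) = 77.098122
iter 2: u=0.626442  f(a)=+1.918e-03  f'(a)=-1.704e-01  a ← 77.098122 − (+1.918e-03/-1.704e-01) = 77.109375
iter 3: u=0.626351  f(a)=+4.307e-07  f'(a)=-1.703e-01  a ← 77.109375 − (+4.307e-07/-1.703e-01) = 77.109378
iter 4: u=0.626351  f(a)=+2.842e-14  f'(a)=-1.703e-01  a ← 77.109378 − (+2.842e-14/-1.703e-01) = 77.109378
converged: |Δa| < 1e-12 after 4 iterations
sag = a·(cosh(S/(2a)) − 1) = 77.109378·(cosh(0.626351) − 1) = 15.626594
T_max/T_min = cosh(S/(2a)) = 1.202655

a=77.109 sag=15.627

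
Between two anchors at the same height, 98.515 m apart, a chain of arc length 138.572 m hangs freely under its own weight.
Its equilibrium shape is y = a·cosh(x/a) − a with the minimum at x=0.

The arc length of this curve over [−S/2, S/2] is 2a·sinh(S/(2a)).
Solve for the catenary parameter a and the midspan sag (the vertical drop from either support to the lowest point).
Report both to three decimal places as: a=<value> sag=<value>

a=33.304 sag=43.571

seed: a₀ = √(S³/(24(L−S))) = √(98.515³/(24·40.057)) = 31.536153
iter 1: u=1.561938  f(a)=+5.180e+00  f'(a)=-3.217e+00  a ← 31.536153 − (+5.180e+00/-3.217e+00) = 33.146491
iter 2: u=1.486055  f(a)=+4.232e-01  f'(a)=-2.711e+00  a ← 33.146491 − (+4.232e-01/-2.711e+00) = 33.302614
iter 3: u=1.479088  f(a)=+3.380e-03  f'(a)=-2.668e+00  a ← 33.302614 − (+3.380e-03/-2.668e+00) = 33.303881
iter 4: u=1.479032  f(a)=+2.194e-07  f'(a)=-2.667e+00  a ← 33.303881 − (+2.194e-07/-2.667e+00) = 33.303881
iter 5: u=1.479032  f(a)=+0.000e+00  f'(a)=-2.667e+00  a ← 33.303881 − (+0.000e+00/-2.667e+00) = 33.303881
converged: |Δa| < 1e-12 after 5 iterations
sag = a·(cosh(S/(2a)) − 1) = 33.303881·(cosh(1.479032) − 1) = 43.570681
T_max/T_min = cosh(S/(2a)) = 2.308276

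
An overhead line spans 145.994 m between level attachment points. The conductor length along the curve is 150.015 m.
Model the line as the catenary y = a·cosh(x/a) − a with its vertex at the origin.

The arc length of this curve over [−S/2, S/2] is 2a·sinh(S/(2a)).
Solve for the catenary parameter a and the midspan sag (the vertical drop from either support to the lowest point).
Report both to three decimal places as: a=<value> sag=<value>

a=180.306 sag=14.979

seed: a₀ = √(S³/(24(L−S))) = √(145.994³/(24·4.021)) = 179.568376
iter 1: u=0.406514  f(a)=+3.336e-02  f'(a)=-4.553e-02  a ← 179.568376 − (+3.336e-02/-4.553e-02) = 180.300980
iter 2: u=0.404862  f(a)=+2.052e-04  f'(a)=-4.497e-02  a ← 180.300980 − (+2.052e-04/-4.497e-02) = 180.305544
iter 3: u=0.404852  f(a)=+7.876e-09  f'(a)=-4.497e-02  a ← 180.305544 − (+7.876e-09/-4.497e-02) = 180.305544
iter 4: u=0.404852  f(a)=+0.000e+00  f'(a)=-4.497e-02  a ← 180.305544 − (+0.000e+00/-4.497e-02) = 180.305544
converged: |Δa| < 1e-12 after 4 iterations
sag = a·(cosh(S/(2a)) − 1) = 180.305544·(cosh(0.404852) − 1) = 14.979413
T_max/T_min = cosh(S/(2a)) = 1.083078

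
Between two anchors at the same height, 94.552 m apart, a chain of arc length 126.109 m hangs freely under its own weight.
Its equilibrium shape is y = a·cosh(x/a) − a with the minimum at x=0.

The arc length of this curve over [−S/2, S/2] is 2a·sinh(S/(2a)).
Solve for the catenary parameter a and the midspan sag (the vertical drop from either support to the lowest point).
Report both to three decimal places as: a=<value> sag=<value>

seed: a₀ = √(S³/(24(L−S))) = √(94.552³/(24·31.557)) = 33.408164
iter 1: u=1.415103  f(a)=+3.315e+00  f'(a)=-2.296e+00  a ← 33.408164 − (+3.315e+00/-2.296e+00) = 34.852068
iter 2: u=1.356476  f(a)=+2.270e-01  f'(a)=-1.991e+00  a ← 34.852068 − (+2.270e-01/-1.991e+00) = 34.966083
iter 3: u=1.352053  f(a)=+1.238e-03  f'(a)=-1.969e+00  a ← 34.966083 − (+1.238e-03/-1.969e+00) = 34.966711
iter 4: u=1.352029  f(a)=+3.724e-08  f'(a)=-1.969e+00  a ← 34.966711 − (+3.724e-08/-1.969e+00) = 34.966711
iter 5: u=1.352029  f(a)=+0.000e+00  f'(a)=-1.969e+00  a ← 34.966711 − (+0.000e+00/-1.969e+00) = 34.966711
converged: |Δa| < 1e-12 after 5 iterations
sag = a·(cosh(S/(2a)) − 1) = 34.966711·(cosh(1.352029) − 1) = 37.134196
T_max/T_min = cosh(S/(2a)) = 2.061987

a=34.967 sag=37.134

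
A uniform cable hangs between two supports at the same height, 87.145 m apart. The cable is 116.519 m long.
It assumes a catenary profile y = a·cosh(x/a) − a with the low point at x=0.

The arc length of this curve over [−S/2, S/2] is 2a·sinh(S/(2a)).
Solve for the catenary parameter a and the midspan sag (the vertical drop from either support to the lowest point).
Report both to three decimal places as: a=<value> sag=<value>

a=32.082 sag=34.427

seed: a₀ = √(S³/(24(L−S))) = √(87.145³/(24·29.374)) = 30.639138
iter 1: u=1.422119  f(a)=+3.117e+00  f'(a)=-2.334e+00  a ← 30.639138 − (+3.117e+00/-2.334e+00) = 31.974647
iter 2: u=1.362720  f(a)=+2.154e-01  f'(a)=-2.022e+00  a ← 31.974647 − (+2.154e-01/-2.022e+00) = 32.081190
iter 3: u=1.358195  f(a)=+1.197e-03  f'(a)=-1.999e+00  a ← 32.081190 − (+1.197e-03/-1.999e+00) = 32.081789
iter 4: u=1.358169  f(a)=+3.745e-08  f'(a)=-1.999e+00  a ← 32.081789 − (+3.745e-08/-1.999e+00) = 32.081789
iter 5: u=1.358169  f(a)=-2.842e-14  f'(a)=-1.999e+00  a ← 32.081789 − (-2.842e-14/-1.999e+00) = 32.081789
converged: |Δa| < 1e-12 after 5 iterations
sag = a·(cosh(S/(2a)) − 1) = 32.081789·(cosh(1.358169) − 1) = 34.426936
T_max/T_min = cosh(S/(2a)) = 2.073099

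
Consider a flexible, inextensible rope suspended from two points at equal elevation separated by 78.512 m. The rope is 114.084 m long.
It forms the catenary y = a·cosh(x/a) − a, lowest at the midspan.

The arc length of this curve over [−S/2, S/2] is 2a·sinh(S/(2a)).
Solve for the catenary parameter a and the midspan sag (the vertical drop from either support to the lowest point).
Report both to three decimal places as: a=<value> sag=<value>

seed: a₀ = √(S³/(24(L−S))) = √(78.512³/(24·35.572)) = 23.809172
iter 1: u=1.648776  f(a)=+5.160e+00  f'(a)=-3.883e+00  a ← 23.809172 − (+5.160e+00/-3.883e+00) = 25.137952
iter 2: u=1.561623  f(a)=+4.635e-01  f'(a)=-3.214e+00  a ← 25.137952 − (+4.635e-01/-3.214e+00) = 25.282142
iter 3: u=1.552717  f(a)=+4.554e-03  f'(a)=-3.152e+00  a ← 25.282142 − (+4.554e-03/-3.152e+00) = 25.283587
iter 4: u=1.552628  f(a)=+4.493e-07  f'(a)=-3.151e+00  a ← 25.283587 − (+4.493e-07/-3.151e+00) = 25.283588
iter 5: u=1.552628  f(a)=-1.421e-14  f'(a)=-3.151e+00  a ← 25.283588 − (-1.421e-14/-3.151e+00) = 25.283588
converged: |Δa| < 1e-12 after 5 iterations
sag = a·(cosh(S/(2a)) − 1) = 25.283588·(cosh(1.552628) − 1) = 37.110720
T_max/T_min = cosh(S/(2a)) = 2.467779

a=25.284 sag=37.111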